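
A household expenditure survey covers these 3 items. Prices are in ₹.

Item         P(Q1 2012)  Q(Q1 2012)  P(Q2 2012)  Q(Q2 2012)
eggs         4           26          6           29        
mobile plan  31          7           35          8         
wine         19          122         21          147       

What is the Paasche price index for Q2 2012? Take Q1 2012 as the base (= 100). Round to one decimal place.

112.2

Paasche price index uses current-period quantities as weights.
ΣP(Q2 2012)·Q(Q2 2012) = 6×29 + 35×8 + 21×147 = 174 + 280 + 3087 = 3541
ΣP(Q1 2012)·Q(Q2 2012) = 4×29 + 31×8 + 19×147 = 116 + 248 + 2793 = 3157
Index = 3541 / 3157 × 100 = 112.1634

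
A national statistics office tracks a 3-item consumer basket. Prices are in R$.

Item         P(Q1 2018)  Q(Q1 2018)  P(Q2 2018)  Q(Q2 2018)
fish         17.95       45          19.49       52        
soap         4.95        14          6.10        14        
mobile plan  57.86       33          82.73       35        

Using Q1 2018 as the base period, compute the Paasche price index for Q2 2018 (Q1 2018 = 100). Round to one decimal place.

131.9

Paasche price index uses current-period quantities as weights.
ΣP(Q2 2018)·Q(Q2 2018) = 19.49×52 + 6.10×14 + 82.73×35 = 1013.48 + 85.4 + 2895.55 = 3994.43
ΣP(Q1 2018)·Q(Q2 2018) = 17.95×52 + 4.95×14 + 57.86×35 = 933.4 + 69.3 + 2025.1 = 3027.8
Index = 3994.43 / 3027.8 × 100 = 131.9252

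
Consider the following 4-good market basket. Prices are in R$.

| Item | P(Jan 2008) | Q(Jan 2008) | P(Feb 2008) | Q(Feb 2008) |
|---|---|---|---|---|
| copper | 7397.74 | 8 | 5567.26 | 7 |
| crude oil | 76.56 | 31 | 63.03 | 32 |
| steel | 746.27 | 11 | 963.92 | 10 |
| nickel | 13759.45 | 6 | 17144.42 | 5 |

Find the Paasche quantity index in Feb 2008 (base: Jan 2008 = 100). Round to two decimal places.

Paasche quantity index uses current-period prices as weights.
ΣP(Feb 2008)·Q(Feb 2008) = 5567.26×7 + 63.03×32 + 963.92×10 + 17144.42×5 = 38970.82 + 2016.96 + 9639.2 + 85722.1 = 136349.08
ΣP(Feb 2008)·Q(Jan 2008) = 5567.26×8 + 63.03×31 + 963.92×11 + 17144.42×6 = 44538.08 + 1953.93 + 10603.12 + 102866.52 = 159961.65
Index = 136349.08 / 159961.65 × 100 = 85.2386

85.24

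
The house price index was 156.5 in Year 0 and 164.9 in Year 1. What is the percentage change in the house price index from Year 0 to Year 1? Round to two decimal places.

Change = (164.9 − 156.5) / 156.5 × 100
       = 8.4 / 156.5 × 100 = 5.3674%

5.37%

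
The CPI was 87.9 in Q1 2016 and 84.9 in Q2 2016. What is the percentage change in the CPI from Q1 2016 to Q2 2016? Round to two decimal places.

-3.41%

Change = (84.9 − 87.9) / 87.9 × 100
       = -3.0 / 87.9 × 100 = -3.4130%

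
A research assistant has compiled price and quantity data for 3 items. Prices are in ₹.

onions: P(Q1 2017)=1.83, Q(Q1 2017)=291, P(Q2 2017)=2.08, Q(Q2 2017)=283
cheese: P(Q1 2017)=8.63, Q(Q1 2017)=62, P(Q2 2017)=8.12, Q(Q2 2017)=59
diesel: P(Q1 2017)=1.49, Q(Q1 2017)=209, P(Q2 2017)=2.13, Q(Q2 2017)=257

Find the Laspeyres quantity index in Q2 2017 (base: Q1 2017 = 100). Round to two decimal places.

Laspeyres quantity index uses base-period prices as weights.
ΣP(Q1 2017)·Q(Q2 2017) = 1.83×283 + 8.63×59 + 1.49×257 = 517.89 + 509.17 + 382.93 = 1409.99
ΣP(Q1 2017)·Q(Q1 2017) = 1.83×291 + 8.63×62 + 1.49×209 = 532.53 + 535.06 + 311.41 = 1379
Index = 1409.99 / 1379 × 100 = 102.2473

102.25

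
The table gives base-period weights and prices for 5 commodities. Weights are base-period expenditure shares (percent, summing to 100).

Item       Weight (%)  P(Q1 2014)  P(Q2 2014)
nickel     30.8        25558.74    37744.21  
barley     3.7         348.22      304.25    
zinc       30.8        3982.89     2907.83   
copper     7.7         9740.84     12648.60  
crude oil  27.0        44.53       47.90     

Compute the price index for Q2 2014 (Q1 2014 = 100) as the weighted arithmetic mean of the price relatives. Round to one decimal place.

110.2

nickel: 30.8 × (37744.21/25558.74) = 30.8 × 1.476763 = 45.4843
barley: 3.7 × (304.25/348.22) = 3.7 × 0.873729 = 3.2328
zinc: 30.8 × (2907.83/3982.89) = 30.8 × 0.730080 = 22.4865
copper: 7.7 × (12648.60/9740.84) = 7.7 × 1.298512 = 9.9985
crude oil: 27.0 × (47.90/44.53) = 27.0 × 1.075679 = 29.0433
Index = Σ wᵢ·(p₁ᵢ/p₀ᵢ) = 45.4843 + 3.2328 + 22.4865 + 9.9985 + 29.0433 = 110.2455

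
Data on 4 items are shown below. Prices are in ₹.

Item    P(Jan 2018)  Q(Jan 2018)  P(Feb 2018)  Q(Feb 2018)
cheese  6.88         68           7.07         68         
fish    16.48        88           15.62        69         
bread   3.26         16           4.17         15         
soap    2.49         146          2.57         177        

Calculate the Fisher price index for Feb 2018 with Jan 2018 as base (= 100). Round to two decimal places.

98.77

Laspeyres component (base-period weights):
ΣP(Feb 2018)Q(Jan 2018) = 7.07×68 + 15.62×88 + 4.17×16 + 2.57×146 = 480.76 + 1374.56 + 66.72 + 375.22 = 2297.26
ΣP(Jan 2018)Q(Jan 2018) = 6.88×68 + 16.48×88 + 3.26×16 + 2.49×146 = 467.84 + 1450.24 + 52.16 + 363.54 = 2333.78
L = 2297.26 / 2333.78 × 100 = 98.4352
Paasche component (current-period weights):
ΣP(Feb 2018)Q(Feb 2018) = 7.07×68 + 15.62×69 + 4.17×15 + 2.57×177 = 480.76 + 1077.78 + 62.55 + 454.89 = 2075.98
ΣP(Jan 2018)Q(Feb 2018) = 6.88×68 + 16.48×69 + 3.26×15 + 2.49×177 = 467.84 + 1137.12 + 48.9 + 440.73 = 2094.59
P = 2075.98 / 2094.59 × 100 = 99.1115
Fisher = √(L × P) = √(98.4352 × 99.1115) = 98.7728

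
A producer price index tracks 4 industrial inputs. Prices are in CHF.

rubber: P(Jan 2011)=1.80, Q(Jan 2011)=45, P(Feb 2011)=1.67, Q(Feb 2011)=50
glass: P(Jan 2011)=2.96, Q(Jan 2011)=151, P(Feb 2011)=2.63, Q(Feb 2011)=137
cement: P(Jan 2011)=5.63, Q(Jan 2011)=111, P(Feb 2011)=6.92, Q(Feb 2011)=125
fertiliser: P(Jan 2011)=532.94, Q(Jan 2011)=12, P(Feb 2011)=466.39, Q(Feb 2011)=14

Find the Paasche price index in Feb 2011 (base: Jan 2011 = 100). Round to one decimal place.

Paasche price index uses current-period quantities as weights.
ΣP(Feb 2011)·Q(Feb 2011) = 1.67×50 + 2.63×137 + 6.92×125 + 466.39×14 = 83.5 + 360.31 + 865 + 6529.46 = 7838.27
ΣP(Jan 2011)·Q(Feb 2011) = 1.80×50 + 2.96×137 + 5.63×125 + 532.94×14 = 90 + 405.52 + 703.75 + 7461.16 = 8660.43
Index = 7838.27 / 8660.43 × 100 = 90.5067

90.5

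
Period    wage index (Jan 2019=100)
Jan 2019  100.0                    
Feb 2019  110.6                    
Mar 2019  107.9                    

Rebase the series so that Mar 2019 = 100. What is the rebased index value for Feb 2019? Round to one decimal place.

102.5

Rebased(Feb 2019) = 110.6 / 107.9 × 100 = 102.5023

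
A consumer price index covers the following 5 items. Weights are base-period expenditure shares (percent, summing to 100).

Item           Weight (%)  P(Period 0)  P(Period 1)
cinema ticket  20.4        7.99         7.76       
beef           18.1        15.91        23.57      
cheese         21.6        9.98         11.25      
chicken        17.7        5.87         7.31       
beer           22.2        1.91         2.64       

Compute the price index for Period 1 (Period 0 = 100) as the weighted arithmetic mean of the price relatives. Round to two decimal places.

123.70

cinema ticket: 20.4 × (7.76/7.99) = 20.4 × 0.971214 = 19.8128
beef: 18.1 × (23.57/15.91) = 18.1 × 1.481458 = 26.8144
cheese: 21.6 × (11.25/9.98) = 21.6 × 1.127255 = 24.3487
chicken: 17.7 × (7.31/5.87) = 17.7 × 1.245315 = 22.0421
beer: 22.2 × (2.64/1.91) = 22.2 × 1.382199 = 30.6848
Index = Σ wᵢ·(p₁ᵢ/p₀ᵢ) = 19.8128 + 26.8144 + 24.3487 + 22.0421 + 30.6848 = 123.7028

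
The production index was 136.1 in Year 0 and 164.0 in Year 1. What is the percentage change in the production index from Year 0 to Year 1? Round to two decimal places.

20.50%

Change = (164.0 − 136.1) / 136.1 × 100
       = 27.9 / 136.1 × 100 = 20.4996%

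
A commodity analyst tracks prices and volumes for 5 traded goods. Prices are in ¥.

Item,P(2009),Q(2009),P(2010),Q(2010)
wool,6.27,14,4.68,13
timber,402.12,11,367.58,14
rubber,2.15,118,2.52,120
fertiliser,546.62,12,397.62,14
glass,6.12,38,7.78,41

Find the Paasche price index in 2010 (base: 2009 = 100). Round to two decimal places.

Paasche price index uses current-period quantities as weights.
ΣP(2010)·Q(2010) = 4.68×13 + 367.58×14 + 2.52×120 + 397.62×14 + 7.78×41 = 60.84 + 5146.12 + 302.4 + 5566.68 + 318.98 = 11395.02
ΣP(2009)·Q(2010) = 6.27×13 + 402.12×14 + 2.15×120 + 546.62×14 + 6.12×41 = 81.51 + 5629.68 + 258 + 7652.68 + 250.92 = 13872.79
Index = 11395.02 / 13872.79 × 100 = 82.1394

82.14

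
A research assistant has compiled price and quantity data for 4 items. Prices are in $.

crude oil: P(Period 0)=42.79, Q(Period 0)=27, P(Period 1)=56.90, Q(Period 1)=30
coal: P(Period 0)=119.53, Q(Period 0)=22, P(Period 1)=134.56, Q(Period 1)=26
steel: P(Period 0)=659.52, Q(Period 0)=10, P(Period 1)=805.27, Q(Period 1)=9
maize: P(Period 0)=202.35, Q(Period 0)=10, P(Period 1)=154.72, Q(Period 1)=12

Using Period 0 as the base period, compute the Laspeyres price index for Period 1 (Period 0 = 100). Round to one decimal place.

Laspeyres price index uses base-period quantities as weights.
ΣP(Period 1)·Q(Period 0) = 56.90×27 + 134.56×22 + 805.27×10 + 154.72×10 = 1536.3 + 2960.32 + 8052.7 + 1547.2 = 14096.52
ΣP(Period 0)·Q(Period 0) = 42.79×27 + 119.53×22 + 659.52×10 + 202.35×10 = 1155.33 + 2629.66 + 6595.2 + 2023.5 = 12403.69
Index = 14096.52 / 12403.69 × 100 = 113.6478

113.6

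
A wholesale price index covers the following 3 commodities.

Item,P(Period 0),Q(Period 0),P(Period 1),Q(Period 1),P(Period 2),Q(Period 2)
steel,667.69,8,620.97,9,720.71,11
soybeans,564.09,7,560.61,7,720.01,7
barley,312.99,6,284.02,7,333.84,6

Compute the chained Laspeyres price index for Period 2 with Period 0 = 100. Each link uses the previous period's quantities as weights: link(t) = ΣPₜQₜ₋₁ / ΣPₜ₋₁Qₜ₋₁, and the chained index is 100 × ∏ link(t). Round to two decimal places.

114.37

Link Period 0→Period 1:
ΣP(Period 1)Q(Period 0) = 620.97×8 + 560.61×7 + 284.02×6 = 4967.76 + 3924.27 + 1704.12 = 10596.15
ΣP(Period 0)Q(Period 0) = 667.69×8 + 564.09×7 + 312.99×6 = 5341.52 + 3948.63 + 1877.94 = 11168.09
link = 10596.15/11168.09 = 0.948788
Link Period 1→Period 2:
ΣP(Period 2)Q(Period 1) = 720.71×9 + 720.01×7 + 333.84×7 = 6486.39 + 5040.07 + 2336.88 = 13863.34
ΣP(Period 1)Q(Period 1) = 620.97×9 + 560.61×7 + 284.02×7 = 5588.73 + 3924.27 + 1988.14 = 11501.14
link = 13863.34/11501.14 = 1.205388
Chained index = 100 × 0.948788 × 1.205388 = 114.3658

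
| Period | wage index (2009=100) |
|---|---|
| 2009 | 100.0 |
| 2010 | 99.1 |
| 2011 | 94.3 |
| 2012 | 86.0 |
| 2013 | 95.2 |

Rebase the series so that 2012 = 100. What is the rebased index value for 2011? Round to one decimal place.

Rebased(2011) = 94.3 / 86.0 × 100 = 109.6512

109.7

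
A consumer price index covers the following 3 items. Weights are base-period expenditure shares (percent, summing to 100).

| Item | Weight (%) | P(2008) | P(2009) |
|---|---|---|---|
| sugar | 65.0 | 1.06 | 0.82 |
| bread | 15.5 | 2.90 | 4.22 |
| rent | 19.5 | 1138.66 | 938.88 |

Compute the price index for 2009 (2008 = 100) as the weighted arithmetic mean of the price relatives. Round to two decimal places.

sugar: 65.0 × (0.82/1.06) = 65.0 × 0.773585 = 50.2830
bread: 15.5 × (4.22/2.90) = 15.5 × 1.455172 = 22.5552
rent: 19.5 × (938.88/1138.66) = 19.5 × 0.824548 = 16.0787
Index = Σ wᵢ·(p₁ᵢ/p₀ᵢ) = 50.2830 + 22.5552 + 16.0787 = 88.9169

88.92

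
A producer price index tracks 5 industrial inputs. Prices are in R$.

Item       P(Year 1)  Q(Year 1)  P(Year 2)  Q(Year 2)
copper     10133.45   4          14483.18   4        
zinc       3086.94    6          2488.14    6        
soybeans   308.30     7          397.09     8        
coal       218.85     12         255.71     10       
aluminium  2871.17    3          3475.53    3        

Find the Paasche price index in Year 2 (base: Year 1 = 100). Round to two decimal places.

Paasche price index uses current-period quantities as weights.
ΣP(Year 2)·Q(Year 2) = 14483.18×4 + 2488.14×6 + 397.09×8 + 255.71×10 + 3475.53×3 = 57932.72 + 14928.84 + 3176.72 + 2557.1 + 10426.59 = 89021.97
ΣP(Year 1)·Q(Year 2) = 10133.45×4 + 3086.94×6 + 308.30×8 + 218.85×10 + 2871.17×3 = 40533.8 + 18521.64 + 2466.4 + 2188.5 + 8613.51 = 72323.85
Index = 89021.97 / 72323.85 × 100 = 123.0880

123.09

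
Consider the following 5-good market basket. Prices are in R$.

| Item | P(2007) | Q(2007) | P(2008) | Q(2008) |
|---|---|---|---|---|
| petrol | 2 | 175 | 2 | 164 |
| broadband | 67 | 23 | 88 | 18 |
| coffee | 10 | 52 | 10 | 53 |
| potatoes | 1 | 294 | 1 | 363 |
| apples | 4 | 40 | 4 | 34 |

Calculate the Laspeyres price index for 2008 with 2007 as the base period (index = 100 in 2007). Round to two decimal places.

Laspeyres price index uses base-period quantities as weights.
ΣP(2008)·Q(2007) = 2×175 + 88×23 + 10×52 + 1×294 + 4×40 = 350 + 2024 + 520 + 294 + 160 = 3348
ΣP(2007)·Q(2007) = 2×175 + 67×23 + 10×52 + 1×294 + 4×40 = 350 + 1541 + 520 + 294 + 160 = 2865
Index = 3348 / 2865 × 100 = 116.8586

116.86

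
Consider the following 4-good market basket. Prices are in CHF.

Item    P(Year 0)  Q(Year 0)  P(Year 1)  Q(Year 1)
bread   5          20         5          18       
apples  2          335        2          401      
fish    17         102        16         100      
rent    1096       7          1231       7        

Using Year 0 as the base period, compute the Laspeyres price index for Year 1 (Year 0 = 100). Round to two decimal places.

108.28

Laspeyres price index uses base-period quantities as weights.
ΣP(Year 1)·Q(Year 0) = 5×20 + 2×335 + 16×102 + 1231×7 = 100 + 670 + 1632 + 8617 = 11019
ΣP(Year 0)·Q(Year 0) = 5×20 + 2×335 + 17×102 + 1096×7 = 100 + 670 + 1734 + 7672 = 10176
Index = 11019 / 10176 × 100 = 108.2842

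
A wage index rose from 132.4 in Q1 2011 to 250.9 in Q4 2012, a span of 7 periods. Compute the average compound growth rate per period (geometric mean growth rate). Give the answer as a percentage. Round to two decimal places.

9.56%

Growth factor = (250.9/132.4)^(1/7) = (1.895015)^(1/7) = 1.095617
Growth rate = 1.095617 − 1 = 0.095617 = 9.5617%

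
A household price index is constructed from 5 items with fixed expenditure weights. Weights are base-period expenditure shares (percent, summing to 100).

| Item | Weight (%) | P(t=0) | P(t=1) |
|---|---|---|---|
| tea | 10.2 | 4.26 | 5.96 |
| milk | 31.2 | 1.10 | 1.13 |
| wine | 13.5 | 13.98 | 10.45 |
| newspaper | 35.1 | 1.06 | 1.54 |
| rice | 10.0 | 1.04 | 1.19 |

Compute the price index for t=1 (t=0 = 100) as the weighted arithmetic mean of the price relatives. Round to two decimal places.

118.85

tea: 10.2 × (5.96/4.26) = 10.2 × 1.399061 = 14.2704
milk: 31.2 × (1.13/1.10) = 31.2 × 1.027273 = 32.0509
wine: 13.5 × (10.45/13.98) = 13.5 × 0.747496 = 10.0912
newspaper: 35.1 × (1.54/1.06) = 35.1 × 1.452830 = 50.9943
rice: 10.0 × (1.19/1.04) = 10.0 × 1.144231 = 11.4423
Index = Σ wᵢ·(p₁ᵢ/p₀ᵢ) = 14.2704 + 32.0509 + 10.0912 + 50.9943 + 11.4423 = 118.8492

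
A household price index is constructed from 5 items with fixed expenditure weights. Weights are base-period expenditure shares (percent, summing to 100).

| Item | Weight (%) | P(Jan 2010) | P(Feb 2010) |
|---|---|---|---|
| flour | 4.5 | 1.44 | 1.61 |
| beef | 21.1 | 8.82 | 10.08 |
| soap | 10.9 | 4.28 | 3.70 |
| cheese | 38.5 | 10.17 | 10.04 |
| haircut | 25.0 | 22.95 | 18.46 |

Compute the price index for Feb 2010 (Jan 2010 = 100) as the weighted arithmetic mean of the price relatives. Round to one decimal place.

96.7

flour: 4.5 × (1.61/1.44) = 4.5 × 1.118056 = 5.0312
beef: 21.1 × (10.08/8.82) = 21.1 × 1.142857 = 24.1143
soap: 10.9 × (3.70/4.28) = 10.9 × 0.864486 = 9.4229
cheese: 38.5 × (10.04/10.17) = 38.5 × 0.987217 = 38.0079
haircut: 25.0 × (18.46/22.95) = 25.0 × 0.804357 = 20.1089
Index = Σ wᵢ·(p₁ᵢ/p₀ᵢ) = 5.0312 + 24.1143 + 9.4229 + 38.0079 + 20.1089 = 96.6852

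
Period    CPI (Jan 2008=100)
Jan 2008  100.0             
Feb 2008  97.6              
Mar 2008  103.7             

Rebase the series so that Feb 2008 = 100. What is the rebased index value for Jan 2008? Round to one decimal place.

102.5

Rebased(Jan 2008) = 100.0 / 97.6 × 100 = 102.4590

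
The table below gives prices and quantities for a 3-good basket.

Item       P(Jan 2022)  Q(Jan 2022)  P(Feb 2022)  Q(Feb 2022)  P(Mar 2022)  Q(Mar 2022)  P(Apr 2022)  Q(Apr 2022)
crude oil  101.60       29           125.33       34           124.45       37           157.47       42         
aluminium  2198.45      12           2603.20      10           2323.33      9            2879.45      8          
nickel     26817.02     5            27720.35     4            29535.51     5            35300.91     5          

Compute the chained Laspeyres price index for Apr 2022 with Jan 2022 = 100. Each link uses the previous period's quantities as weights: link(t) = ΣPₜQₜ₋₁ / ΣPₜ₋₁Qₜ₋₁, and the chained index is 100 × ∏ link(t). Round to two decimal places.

131.65

Link Jan 2022→Feb 2022:
ΣP(Feb 2022)Q(Jan 2022) = 125.33×29 + 2603.20×12 + 27720.35×5 = 3634.57 + 31238.4 + 138601.75 = 173474.72
ΣP(Jan 2022)Q(Jan 2022) = 101.60×29 + 2198.45×12 + 26817.02×5 = 2946.4 + 26381.4 + 134085.1 = 163412.9
link = 173474.72/163412.9 = 1.061573
Link Feb 2022→Mar 2022:
ΣP(Mar 2022)Q(Feb 2022) = 124.45×34 + 2323.33×10 + 29535.51×4 = 4231.3 + 23233.3 + 118142.04 = 145606.64
ΣP(Feb 2022)Q(Feb 2022) = 125.33×34 + 2603.20×10 + 27720.35×4 = 4261.22 + 26032 + 110881.4 = 141174.62
link = 145606.64/141174.62 = 1.031394
Link Mar 2022→Apr 2022:
ΣP(Apr 2022)Q(Mar 2022) = 157.47×37 + 2879.45×9 + 35300.91×5 = 5826.39 + 25915.05 + 176504.55 = 208245.99
ΣP(Mar 2022)Q(Mar 2022) = 124.45×37 + 2323.33×9 + 29535.51×5 = 4604.65 + 20909.97 + 147677.55 = 173192.17
link = 208245.99/173192.17 = 1.202398
Chained index = 100 × 1.061573 × 1.031394 × 1.202398 = 131.6506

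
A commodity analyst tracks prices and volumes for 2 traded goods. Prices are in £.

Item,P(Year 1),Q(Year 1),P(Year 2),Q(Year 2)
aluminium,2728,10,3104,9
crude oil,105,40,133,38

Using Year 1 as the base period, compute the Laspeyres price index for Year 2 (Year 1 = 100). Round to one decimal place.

Laspeyres price index uses base-period quantities as weights.
ΣP(Year 2)·Q(Year 1) = 3104×10 + 133×40 = 31040 + 5320 = 36360
ΣP(Year 1)·Q(Year 1) = 2728×10 + 105×40 = 27280 + 4200 = 31480
Index = 36360 / 31480 × 100 = 115.5019

115.5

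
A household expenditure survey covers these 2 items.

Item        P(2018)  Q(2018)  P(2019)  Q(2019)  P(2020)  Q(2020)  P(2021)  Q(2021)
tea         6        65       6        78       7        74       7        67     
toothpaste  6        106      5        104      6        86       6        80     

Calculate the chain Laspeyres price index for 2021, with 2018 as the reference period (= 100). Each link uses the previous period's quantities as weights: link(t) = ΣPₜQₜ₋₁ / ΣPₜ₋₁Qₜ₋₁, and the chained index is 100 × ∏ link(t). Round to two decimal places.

Link 2018→2019:
ΣP(2019)Q(2018) = 6×65 + 5×106 = 390 + 530 = 920
ΣP(2018)Q(2018) = 6×65 + 6×106 = 390 + 636 = 1026
link = 920/1026 = 0.896686
Link 2019→2020:
ΣP(2020)Q(2019) = 7×78 + 6×104 = 546 + 624 = 1170
ΣP(2019)Q(2019) = 6×78 + 5×104 = 468 + 520 = 988
link = 1170/988 = 1.184211
Link 2020→2021:
ΣP(2021)Q(2020) = 7×74 + 6×86 = 518 + 516 = 1034
ΣP(2020)Q(2020) = 7×74 + 6×86 = 518 + 516 = 1034
link = 1034/1034 = 1.000000
Chained index = 100 × 0.896686 × 1.184211 × 1.000000 = 106.1865

106.19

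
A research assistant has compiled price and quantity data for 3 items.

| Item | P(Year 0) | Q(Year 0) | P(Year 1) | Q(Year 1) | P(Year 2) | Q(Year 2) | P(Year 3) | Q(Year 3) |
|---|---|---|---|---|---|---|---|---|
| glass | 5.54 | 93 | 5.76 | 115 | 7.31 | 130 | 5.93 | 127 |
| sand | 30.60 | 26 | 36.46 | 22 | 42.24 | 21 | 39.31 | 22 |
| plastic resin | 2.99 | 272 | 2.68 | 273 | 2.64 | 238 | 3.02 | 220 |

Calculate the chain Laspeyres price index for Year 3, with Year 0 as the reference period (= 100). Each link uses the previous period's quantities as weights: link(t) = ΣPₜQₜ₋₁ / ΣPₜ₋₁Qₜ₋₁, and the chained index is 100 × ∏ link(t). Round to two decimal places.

Link Year 0→Year 1:
ΣP(Year 1)Q(Year 0) = 5.76×93 + 36.46×26 + 2.68×272 = 535.68 + 947.96 + 728.96 = 2212.6
ΣP(Year 0)Q(Year 0) = 5.54×93 + 30.60×26 + 2.99×272 = 515.22 + 795.6 + 813.28 = 2124.1
link = 2212.6/2124.1 = 1.041665
Link Year 1→Year 2:
ΣP(Year 2)Q(Year 1) = 7.31×115 + 42.24×22 + 2.64×273 = 840.65 + 929.28 + 720.72 = 2490.65
ΣP(Year 1)Q(Year 1) = 5.76×115 + 36.46×22 + 2.68×273 = 662.4 + 802.12 + 731.64 = 2196.16
link = 2490.65/2196.16 = 1.134093
Link Year 2→Year 3:
ΣP(Year 3)Q(Year 2) = 5.93×130 + 39.31×21 + 3.02×238 = 770.9 + 825.51 + 718.76 = 2315.17
ΣP(Year 2)Q(Year 2) = 7.31×130 + 42.24×21 + 2.64×238 = 950.3 + 887.04 + 628.32 = 2465.66
link = 2315.17/2465.66 = 0.938966
Chained index = 100 × 1.041665 × 1.134093 × 0.938966 = 110.9242

110.92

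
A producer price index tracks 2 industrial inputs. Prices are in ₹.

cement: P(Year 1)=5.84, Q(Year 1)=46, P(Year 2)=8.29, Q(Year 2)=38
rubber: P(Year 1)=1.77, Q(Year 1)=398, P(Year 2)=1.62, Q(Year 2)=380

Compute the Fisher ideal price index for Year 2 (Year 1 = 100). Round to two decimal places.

Laspeyres component (base-period weights):
ΣP(Year 2)Q(Year 1) = 8.29×46 + 1.62×398 = 381.34 + 644.76 = 1026.1
ΣP(Year 1)Q(Year 1) = 5.84×46 + 1.77×398 = 268.64 + 704.46 = 973.1
L = 1026.1 / 973.1 × 100 = 105.4465
Paasche component (current-period weights):
ΣP(Year 2)Q(Year 2) = 8.29×38 + 1.62×380 = 315.02 + 615.6 = 930.62
ΣP(Year 1)Q(Year 2) = 5.84×38 + 1.77×380 = 221.92 + 672.6 = 894.52
P = 930.62 / 894.52 × 100 = 104.0357
Fisher = √(L × P) = √(105.4465 × 104.0357) = 104.7387

104.74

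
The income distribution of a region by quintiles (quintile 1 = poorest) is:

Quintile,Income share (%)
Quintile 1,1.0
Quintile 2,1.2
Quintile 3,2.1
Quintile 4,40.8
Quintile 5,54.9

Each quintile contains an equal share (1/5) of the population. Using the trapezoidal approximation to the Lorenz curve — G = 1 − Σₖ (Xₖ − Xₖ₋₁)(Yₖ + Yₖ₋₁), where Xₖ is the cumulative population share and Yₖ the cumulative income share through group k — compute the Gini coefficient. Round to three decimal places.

0.590

Cumulative income shares Yₖ: 0.0100, 0.0220, 0.0430, 0.4510, 1.0000
Σ (Xₖ−Xₖ₋₁)(Yₖ+Yₖ₋₁) = (1/5)(0.0100+0.0000) + (1/5)(0.0220+0.0100) + (1/5)(0.0430+0.0220) + (1/5)(0.4510+0.0430) + (1/5)(1.0000+0.4510)
  = 0.0020 + 0.0064 + 0.0130 + 0.0988 + 0.2902 = 0.4104
G = 1 − 0.4104 = 0.5896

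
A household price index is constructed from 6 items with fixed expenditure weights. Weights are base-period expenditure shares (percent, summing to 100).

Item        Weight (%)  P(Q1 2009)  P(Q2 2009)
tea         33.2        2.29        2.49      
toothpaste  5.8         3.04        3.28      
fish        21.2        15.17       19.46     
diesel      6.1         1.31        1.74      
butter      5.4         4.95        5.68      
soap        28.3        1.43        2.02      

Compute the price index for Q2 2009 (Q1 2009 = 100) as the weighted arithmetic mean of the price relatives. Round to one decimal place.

tea: 33.2 × (2.49/2.29) = 33.2 × 1.087336 = 36.0996
toothpaste: 5.8 × (3.28/3.04) = 5.8 × 1.078947 = 6.2579
fish: 21.2 × (19.46/15.17) = 21.2 × 1.282795 = 27.1953
diesel: 6.1 × (1.74/1.31) = 6.1 × 1.328244 = 8.1023
butter: 5.4 × (5.68/4.95) = 5.4 × 1.147475 = 6.1964
soap: 28.3 × (2.02/1.43) = 28.3 × 1.412587 = 39.9762
Index = Σ wᵢ·(p₁ᵢ/p₀ᵢ) = 36.0996 + 6.2579 + 27.1953 + 8.1023 + 6.1964 + 39.9762 = 123.8276

123.8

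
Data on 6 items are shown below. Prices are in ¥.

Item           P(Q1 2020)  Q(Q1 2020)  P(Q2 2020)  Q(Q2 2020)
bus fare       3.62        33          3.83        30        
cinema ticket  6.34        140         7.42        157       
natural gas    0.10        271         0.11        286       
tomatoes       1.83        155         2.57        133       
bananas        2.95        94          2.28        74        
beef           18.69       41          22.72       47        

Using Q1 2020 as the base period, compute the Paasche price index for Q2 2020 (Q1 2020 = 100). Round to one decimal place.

Paasche price index uses current-period quantities as weights.
ΣP(Q2 2020)·Q(Q2 2020) = 3.83×30 + 7.42×157 + 0.11×286 + 2.57×133 + 2.28×74 + 22.72×47 = 114.9 + 1164.94 + 31.46 + 341.81 + 168.72 + 1067.84 = 2889.67
ΣP(Q1 2020)·Q(Q2 2020) = 3.62×30 + 6.34×157 + 0.10×286 + 1.83×133 + 2.95×74 + 18.69×47 = 108.6 + 995.38 + 28.6 + 243.39 + 218.3 + 878.43 = 2472.7
Index = 2889.67 / 2472.7 × 100 = 116.8629

116.9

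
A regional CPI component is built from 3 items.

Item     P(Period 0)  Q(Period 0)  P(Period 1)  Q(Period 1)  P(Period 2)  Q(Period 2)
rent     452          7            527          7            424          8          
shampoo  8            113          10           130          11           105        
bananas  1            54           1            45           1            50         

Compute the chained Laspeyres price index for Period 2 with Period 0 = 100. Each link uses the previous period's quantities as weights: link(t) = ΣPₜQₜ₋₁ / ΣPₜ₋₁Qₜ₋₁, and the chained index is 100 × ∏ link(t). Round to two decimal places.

Link Period 0→Period 1:
ΣP(Period 1)Q(Period 0) = 527×7 + 10×113 + 1×54 = 3689 + 1130 + 54 = 4873
ΣP(Period 0)Q(Period 0) = 452×7 + 8×113 + 1×54 = 3164 + 904 + 54 = 4122
link = 4873/4122 = 1.182193
Link Period 1→Period 2:
ΣP(Period 2)Q(Period 1) = 424×7 + 11×130 + 1×45 = 2968 + 1430 + 45 = 4443
ΣP(Period 1)Q(Period 1) = 527×7 + 10×130 + 1×45 = 3689 + 1300 + 45 = 5034
link = 4443/5034 = 0.882598
Chained index = 100 × 1.182193 × 0.882598 = 104.3402

104.34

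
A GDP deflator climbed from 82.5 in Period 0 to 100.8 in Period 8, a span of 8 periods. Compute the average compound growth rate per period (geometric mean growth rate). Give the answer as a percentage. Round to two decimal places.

Growth factor = (100.8/82.5)^(1/8) = (1.221818)^(1/8) = 1.025359
Growth rate = 1.025359 − 1 = 0.025359 = 2.5359%

2.54%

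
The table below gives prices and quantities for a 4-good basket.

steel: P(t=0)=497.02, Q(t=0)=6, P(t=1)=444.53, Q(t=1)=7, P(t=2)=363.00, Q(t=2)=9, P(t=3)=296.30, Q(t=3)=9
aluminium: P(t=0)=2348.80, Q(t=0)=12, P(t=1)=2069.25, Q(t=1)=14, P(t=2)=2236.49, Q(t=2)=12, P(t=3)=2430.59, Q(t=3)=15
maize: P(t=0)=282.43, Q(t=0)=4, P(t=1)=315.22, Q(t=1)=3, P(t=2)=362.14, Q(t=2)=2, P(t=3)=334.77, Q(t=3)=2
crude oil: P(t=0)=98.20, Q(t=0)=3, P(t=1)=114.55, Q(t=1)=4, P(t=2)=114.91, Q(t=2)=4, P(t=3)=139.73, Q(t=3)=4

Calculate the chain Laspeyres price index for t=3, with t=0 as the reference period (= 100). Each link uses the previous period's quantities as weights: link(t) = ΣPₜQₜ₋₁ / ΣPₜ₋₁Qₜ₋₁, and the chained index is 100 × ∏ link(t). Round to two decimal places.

99.75

Link t=0→t=1:
ΣP(t=1)Q(t=0) = 444.53×6 + 2069.25×12 + 315.22×4 + 114.55×3 = 2667.18 + 24831 + 1260.88 + 343.65 = 29102.71
ΣP(t=0)Q(t=0) = 497.02×6 + 2348.80×12 + 282.43×4 + 98.20×3 = 2982.12 + 28185.6 + 1129.72 + 294.6 = 32592.04
link = 29102.71/32592.04 = 0.892939
Link t=1→t=2:
ΣP(t=2)Q(t=1) = 363.00×7 + 2236.49×14 + 362.14×3 + 114.91×4 = 2541 + 31310.86 + 1086.42 + 459.64 = 35397.92
ΣP(t=1)Q(t=1) = 444.53×7 + 2069.25×14 + 315.22×3 + 114.55×4 = 3111.71 + 28969.5 + 945.66 + 458.2 = 33485.07
link = 35397.92/33485.07 = 1.057125
Link t=2→t=3:
ΣP(t=3)Q(t=2) = 296.30×9 + 2430.59×12 + 334.77×2 + 139.73×4 = 2666.7 + 29167.08 + 669.54 + 558.92 = 33062.24
ΣP(t=2)Q(t=2) = 363.00×9 + 2236.49×12 + 362.14×2 + 114.91×4 = 3267 + 26837.88 + 724.28 + 459.64 = 31288.8
link = 33062.24/31288.8 = 1.056680
Chained index = 100 × 0.892939 × 1.057125 × 1.056680 = 99.7451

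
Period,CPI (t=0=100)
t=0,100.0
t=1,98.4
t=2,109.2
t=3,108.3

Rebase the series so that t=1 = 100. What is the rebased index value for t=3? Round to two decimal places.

Rebased(t=3) = 108.3 / 98.4 × 100 = 110.0610

110.06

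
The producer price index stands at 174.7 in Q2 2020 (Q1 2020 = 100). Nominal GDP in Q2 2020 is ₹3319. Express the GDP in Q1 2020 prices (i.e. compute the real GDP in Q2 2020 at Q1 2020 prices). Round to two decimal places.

Real = Nominal ÷ (Index/100) = 3319 ÷ (174.7/100)
     = 3319 ÷ 1.747 = 1899.8283

1899.83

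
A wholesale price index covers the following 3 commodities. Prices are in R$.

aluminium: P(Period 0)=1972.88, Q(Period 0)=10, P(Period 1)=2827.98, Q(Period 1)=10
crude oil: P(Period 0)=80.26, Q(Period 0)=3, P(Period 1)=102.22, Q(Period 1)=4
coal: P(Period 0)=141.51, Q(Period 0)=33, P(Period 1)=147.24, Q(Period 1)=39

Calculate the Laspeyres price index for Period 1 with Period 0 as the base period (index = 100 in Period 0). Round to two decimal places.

Laspeyres price index uses base-period quantities as weights.
ΣP(Period 1)·Q(Period 0) = 2827.98×10 + 102.22×3 + 147.24×33 = 28279.8 + 306.66 + 4858.92 = 33445.38
ΣP(Period 0)·Q(Period 0) = 1972.88×10 + 80.26×3 + 141.51×33 = 19728.8 + 240.78 + 4669.83 = 24639.41
Index = 33445.38 / 24639.41 × 100 = 135.7394

135.74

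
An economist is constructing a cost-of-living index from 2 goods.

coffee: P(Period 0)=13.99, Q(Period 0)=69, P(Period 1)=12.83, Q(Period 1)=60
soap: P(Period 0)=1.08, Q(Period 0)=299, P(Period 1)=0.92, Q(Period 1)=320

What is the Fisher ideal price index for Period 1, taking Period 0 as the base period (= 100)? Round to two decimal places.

Laspeyres component (base-period weights):
ΣP(Period 1)Q(Period 0) = 12.83×69 + 0.92×299 = 885.27 + 275.08 = 1160.35
ΣP(Period 0)Q(Period 0) = 13.99×69 + 1.08×299 = 965.31 + 322.92 = 1288.23
L = 1160.35 / 1288.23 × 100 = 90.0732
Paasche component (current-period weights):
ΣP(Period 1)Q(Period 1) = 12.83×60 + 0.92×320 = 769.8 + 294.4 = 1064.2
ΣP(Period 0)Q(Period 1) = 13.99×60 + 1.08×320 = 839.4 + 345.6 = 1185
P = 1064.2 / 1185 × 100 = 89.8059
Fisher = √(L × P) = √(90.0732 × 89.8059) = 89.9395

89.94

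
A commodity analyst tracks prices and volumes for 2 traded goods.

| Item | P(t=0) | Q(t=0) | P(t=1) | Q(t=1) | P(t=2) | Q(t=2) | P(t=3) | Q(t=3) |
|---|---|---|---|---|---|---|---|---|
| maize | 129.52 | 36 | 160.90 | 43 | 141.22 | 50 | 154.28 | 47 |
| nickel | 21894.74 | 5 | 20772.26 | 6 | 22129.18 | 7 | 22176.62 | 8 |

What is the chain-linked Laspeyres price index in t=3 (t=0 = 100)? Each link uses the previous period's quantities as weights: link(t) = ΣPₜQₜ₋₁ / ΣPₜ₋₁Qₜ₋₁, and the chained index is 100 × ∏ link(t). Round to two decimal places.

Link t=0→t=1:
ΣP(t=1)Q(t=0) = 160.90×36 + 20772.26×5 = 5792.4 + 103861.3 = 109653.7
ΣP(t=0)Q(t=0) = 129.52×36 + 21894.74×5 = 4662.72 + 109473.7 = 114136.42
link = 109653.7/114136.42 = 0.960725
Link t=1→t=2:
ΣP(t=2)Q(t=1) = 141.22×43 + 22129.18×6 = 6072.46 + 132775.08 = 138847.54
ΣP(t=1)Q(t=1) = 160.90×43 + 20772.26×6 = 6918.7 + 124633.56 = 131552.26
link = 138847.54/131552.26 = 1.055455
Link t=2→t=3:
ΣP(t=3)Q(t=2) = 154.28×50 + 22176.62×7 = 7714 + 155236.34 = 162950.34
ΣP(t=2)Q(t=2) = 141.22×50 + 22129.18×7 = 7061 + 154904.26 = 161965.26
link = 162950.34/161965.26 = 1.006082
Chained index = 100 × 0.960725 × 1.055455 × 1.006082 = 102.0169

102.02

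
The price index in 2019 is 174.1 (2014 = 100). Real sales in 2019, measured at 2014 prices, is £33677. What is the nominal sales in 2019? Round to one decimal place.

58631.7

Nominal = Real × (Index/100) = 33677 × (174.1/100)
        = 33677 × 1.741 = 58631.6570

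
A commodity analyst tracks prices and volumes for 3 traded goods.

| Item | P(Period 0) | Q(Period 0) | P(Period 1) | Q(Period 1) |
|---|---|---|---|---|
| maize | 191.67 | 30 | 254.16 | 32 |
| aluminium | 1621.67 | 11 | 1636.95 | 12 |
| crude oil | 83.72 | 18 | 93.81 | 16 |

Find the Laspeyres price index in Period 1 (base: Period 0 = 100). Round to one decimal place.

Laspeyres price index uses base-period quantities as weights.
ΣP(Period 1)·Q(Period 0) = 254.16×30 + 1636.95×11 + 93.81×18 = 7624.8 + 18006.45 + 1688.58 = 27319.83
ΣP(Period 0)·Q(Period 0) = 191.67×30 + 1621.67×11 + 83.72×18 = 5750.1 + 17838.37 + 1506.96 = 25095.43
Index = 27319.83 / 25095.43 × 100 = 108.8638

108.9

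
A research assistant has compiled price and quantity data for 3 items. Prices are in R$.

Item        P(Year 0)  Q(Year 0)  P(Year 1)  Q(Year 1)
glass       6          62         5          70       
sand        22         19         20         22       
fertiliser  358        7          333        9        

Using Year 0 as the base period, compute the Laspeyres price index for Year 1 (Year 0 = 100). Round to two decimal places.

Laspeyres price index uses base-period quantities as weights.
ΣP(Year 1)·Q(Year 0) = 5×62 + 20×19 + 333×7 = 310 + 380 + 2331 = 3021
ΣP(Year 0)·Q(Year 0) = 6×62 + 22×19 + 358×7 = 372 + 418 + 2506 = 3296
Index = 3021 / 3296 × 100 = 91.6566

91.66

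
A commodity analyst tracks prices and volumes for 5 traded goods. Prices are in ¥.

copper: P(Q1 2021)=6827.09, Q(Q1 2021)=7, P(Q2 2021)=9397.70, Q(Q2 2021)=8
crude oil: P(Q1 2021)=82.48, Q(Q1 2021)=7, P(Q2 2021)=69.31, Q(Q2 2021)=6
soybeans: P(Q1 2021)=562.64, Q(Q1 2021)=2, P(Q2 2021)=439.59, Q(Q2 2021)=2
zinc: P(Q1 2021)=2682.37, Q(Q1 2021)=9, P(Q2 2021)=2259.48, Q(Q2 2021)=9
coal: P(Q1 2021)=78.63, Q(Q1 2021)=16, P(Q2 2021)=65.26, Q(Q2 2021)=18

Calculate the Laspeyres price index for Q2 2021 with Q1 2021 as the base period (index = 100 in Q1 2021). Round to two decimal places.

Laspeyres price index uses base-period quantities as weights.
ΣP(Q2 2021)·Q(Q1 2021) = 9397.70×7 + 69.31×7 + 439.59×2 + 2259.48×9 + 65.26×16 = 65783.9 + 485.17 + 879.18 + 20335.32 + 1044.16 = 88527.73
ΣP(Q1 2021)·Q(Q1 2021) = 6827.09×7 + 82.48×7 + 562.64×2 + 2682.37×9 + 78.63×16 = 47789.63 + 577.36 + 1125.28 + 24141.33 + 1258.08 = 74891.68
Index = 88527.73 / 74891.68 × 100 = 118.2077

118.21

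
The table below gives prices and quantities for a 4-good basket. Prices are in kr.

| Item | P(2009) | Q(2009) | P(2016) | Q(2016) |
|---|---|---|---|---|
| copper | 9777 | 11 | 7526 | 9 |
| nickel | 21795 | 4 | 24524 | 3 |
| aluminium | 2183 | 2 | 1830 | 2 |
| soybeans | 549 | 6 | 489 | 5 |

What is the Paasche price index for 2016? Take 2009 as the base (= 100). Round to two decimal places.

91.85

Paasche price index uses current-period quantities as weights.
ΣP(2016)·Q(2016) = 7526×9 + 24524×3 + 1830×2 + 489×5 = 67734 + 73572 + 3660 + 2445 = 147411
ΣP(2009)·Q(2016) = 9777×9 + 21795×3 + 2183×2 + 549×5 = 87993 + 65385 + 4366 + 2745 = 160489
Index = 147411 / 160489 × 100 = 91.8512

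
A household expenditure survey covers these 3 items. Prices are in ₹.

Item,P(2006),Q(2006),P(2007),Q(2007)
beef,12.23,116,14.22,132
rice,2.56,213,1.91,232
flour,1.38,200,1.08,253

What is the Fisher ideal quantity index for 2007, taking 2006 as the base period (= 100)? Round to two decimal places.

Laspeyres component (base-period weights):
ΣP(2006)Q(2007) = 12.23×132 + 2.56×232 + 1.38×253 = 1614.36 + 593.92 + 349.14 = 2557.42
ΣP(2006)Q(2006) = 12.23×116 + 2.56×213 + 1.38×200 = 1418.68 + 545.28 + 276 = 2239.96
L = 2557.42 / 2239.96 × 100 = 114.1726
Paasche component (current-period weights):
ΣP(2007)Q(2007) = 14.22×132 + 1.91×232 + 1.08×253 = 1877.04 + 443.12 + 273.24 = 2593.4
ΣP(2007)Q(2006) = 14.22×116 + 1.91×213 + 1.08×200 = 1649.52 + 406.83 + 216 = 2272.35
P = 2593.4 / 2272.35 × 100 = 114.1285
Fisher = √(L × P) = √(114.1726 × 114.1285) = 114.1506

114.15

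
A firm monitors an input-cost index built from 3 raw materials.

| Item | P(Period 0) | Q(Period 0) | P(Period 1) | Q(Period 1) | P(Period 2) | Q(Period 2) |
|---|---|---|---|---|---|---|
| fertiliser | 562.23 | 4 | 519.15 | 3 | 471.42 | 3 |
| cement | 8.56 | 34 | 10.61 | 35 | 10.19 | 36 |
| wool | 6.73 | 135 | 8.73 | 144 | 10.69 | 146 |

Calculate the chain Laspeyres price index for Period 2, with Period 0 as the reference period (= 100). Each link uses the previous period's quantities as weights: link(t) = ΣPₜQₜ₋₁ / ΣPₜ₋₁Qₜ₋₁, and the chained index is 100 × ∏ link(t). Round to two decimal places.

Link Period 0→Period 1:
ΣP(Period 1)Q(Period 0) = 519.15×4 + 10.61×34 + 8.73×135 = 2076.6 + 360.74 + 1178.55 = 3615.89
ΣP(Period 0)Q(Period 0) = 562.23×4 + 8.56×34 + 6.73×135 = 2248.92 + 291.04 + 908.55 = 3448.51
link = 3615.89/3448.51 = 1.048537
Link Period 1→Period 2:
ΣP(Period 2)Q(Period 1) = 471.42×3 + 10.19×35 + 10.69×144 = 1414.26 + 356.65 + 1539.36 = 3310.27
ΣP(Period 1)Q(Period 1) = 519.15×3 + 10.61×35 + 8.73×144 = 1557.45 + 371.35 + 1257.12 = 3185.92
link = 3310.27/3185.92 = 1.039031
Chained index = 100 × 1.048537 × 1.039031 = 108.9462

108.95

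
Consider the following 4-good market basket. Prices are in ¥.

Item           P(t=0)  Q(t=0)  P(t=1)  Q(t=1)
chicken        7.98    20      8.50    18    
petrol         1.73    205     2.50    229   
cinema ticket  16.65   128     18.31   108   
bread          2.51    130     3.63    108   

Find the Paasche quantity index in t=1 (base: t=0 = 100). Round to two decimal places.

Paasche quantity index uses current-period prices as weights.
ΣP(t=1)·Q(t=1) = 8.50×18 + 2.50×229 + 18.31×108 + 3.63×108 = 153 + 572.5 + 1977.48 + 392.04 = 3095.02
ΣP(t=1)·Q(t=0) = 8.50×20 + 2.50×205 + 18.31×128 + 3.63×130 = 170 + 512.5 + 2343.68 + 471.9 = 3498.08
Index = 3095.02 / 3498.08 × 100 = 88.4777

88.48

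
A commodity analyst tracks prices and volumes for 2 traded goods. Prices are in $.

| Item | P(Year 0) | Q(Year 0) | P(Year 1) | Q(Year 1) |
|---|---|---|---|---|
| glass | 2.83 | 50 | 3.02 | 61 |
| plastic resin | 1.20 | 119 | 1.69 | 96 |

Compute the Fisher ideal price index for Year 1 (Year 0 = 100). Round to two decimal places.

122.10

Laspeyres component (base-period weights):
ΣP(Year 1)Q(Year 0) = 3.02×50 + 1.69×119 = 151 + 201.11 = 352.11
ΣP(Year 0)Q(Year 0) = 2.83×50 + 1.20×119 = 141.5 + 142.8 = 284.3
L = 352.11 / 284.3 × 100 = 123.8516
Paasche component (current-period weights):
ΣP(Year 1)Q(Year 1) = 3.02×61 + 1.69×96 = 184.22 + 162.24 = 346.46
ΣP(Year 0)Q(Year 1) = 2.83×61 + 1.20×96 = 172.63 + 115.2 = 287.83
P = 346.46 / 287.83 × 100 = 120.3697
Fisher = √(L × P) = √(123.8516 × 120.3697) = 122.0982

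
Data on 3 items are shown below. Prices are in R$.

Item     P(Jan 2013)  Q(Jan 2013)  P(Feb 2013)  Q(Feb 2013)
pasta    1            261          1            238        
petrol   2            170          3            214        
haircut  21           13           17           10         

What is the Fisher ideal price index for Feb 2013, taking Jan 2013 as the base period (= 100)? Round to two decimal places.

Laspeyres component (base-period weights):
ΣP(Feb 2013)Q(Jan 2013) = 1×261 + 3×170 + 17×13 = 261 + 510 + 221 = 992
ΣP(Jan 2013)Q(Jan 2013) = 1×261 + 2×170 + 21×13 = 261 + 340 + 273 = 874
L = 992 / 874 × 100 = 113.5011
Paasche component (current-period weights):
ΣP(Feb 2013)Q(Feb 2013) = 1×238 + 3×214 + 17×10 = 238 + 642 + 170 = 1050
ΣP(Jan 2013)Q(Feb 2013) = 1×238 + 2×214 + 21×10 = 238 + 428 + 210 = 876
P = 1050 / 876 × 100 = 119.8630
Fisher = √(L × P) = √(113.5011 × 119.8630) = 116.6387

116.64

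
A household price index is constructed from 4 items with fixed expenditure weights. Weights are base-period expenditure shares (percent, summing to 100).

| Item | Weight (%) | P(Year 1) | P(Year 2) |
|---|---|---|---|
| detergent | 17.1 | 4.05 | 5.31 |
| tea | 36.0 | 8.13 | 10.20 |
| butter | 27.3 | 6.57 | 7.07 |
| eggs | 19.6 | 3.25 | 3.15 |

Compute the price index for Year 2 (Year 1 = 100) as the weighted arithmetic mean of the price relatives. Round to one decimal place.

detergent: 17.1 × (5.31/4.05) = 17.1 × 1.311111 = 22.4200
tea: 36.0 × (10.20/8.13) = 36.0 × 1.254613 = 45.1661
butter: 27.3 × (7.07/6.57) = 27.3 × 1.076104 = 29.3776
eggs: 19.6 × (3.15/3.25) = 19.6 × 0.969231 = 18.9969
Index = Σ wᵢ·(p₁ᵢ/p₀ᵢ) = 22.4200 + 45.1661 + 29.3776 + 18.9969 = 115.9606

116.0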